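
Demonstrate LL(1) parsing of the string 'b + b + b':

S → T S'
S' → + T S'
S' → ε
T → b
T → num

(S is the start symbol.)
LL(1) parsing maintains a stack (initially the start symbol over $) and the input. At each step: if the stack top is a terminal, match it against the current input token; if it is a non-terminal N, replace it with the RHS of M[N, lookahead] (the unique production whose predict set contains the lookahead).

Stack is shown with the top on the left.

Stack     Input        Action
-----------------------------
S $       b + b + b $  output S → T S'
T S' $    b + b + b $  output T → b
b S' $    b + b + b $  match 'b'
S' $      + b + b $    output S' → + T S'
+ T S' $  + b + b $    match '+'
T S' $    b + b $      output T → b
b S' $    b + b $      match 'b'
S' $      + b $        output S' → + T S'
+ T S' $  + b $        match '+'
T S' $    b $          output T → b
b S' $    b $          match 'b'
S' $      $            output S' → ε
$         $            accept

The string is accepted.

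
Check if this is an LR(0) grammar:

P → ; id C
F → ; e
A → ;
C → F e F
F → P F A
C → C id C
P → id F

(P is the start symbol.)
A grammar is LR(0) if no state in the canonical LR(0) collection has:
  - both a shift item (dot before a terminal) and a complete item (shift-reduce conflict), or
  - two or more complete items (reduce-reduce conflict; the accept item [P' → P .] counts as a complete item here).

Augment with P' → P and build the canonical LR(0) collection (I0 = CLOSURE({[P' → . P]}), then GOTO on every symbol after a dot until no new states appear). It has 18 states:
  I0: { [P → . ; id C], [P → . id F], [P' → . P] }  — shift
  I1: { [P → ; . id C] }  — shift
  I2: { [P' → P .] }  — accept
  I3: { [F → . ; e], [F → . P F A], [P → . ; id C], [P → . id F], [P → id . F] }  — shift
  I4: { [F → ; . e], [P → ; . id C] }  — shift
  I5: { [P → id F .] }  — reduce
  I6: { [F → . ; e], [F → . P F A], [F → P . F A], [P → . ; id C], [P → . id F] }  — shift
  I7: { [A → . ;], [F → P F . A] }  — shift
  I8: { [A → ; .] }  — reduce
  I9: { [F → P F A .] }  — reduce
  I10: { [F → ; e .] }  — reduce
  I11: { [C → . C id C], [C → . F e F], [F → . ; e], [F → . P F A], [P → . ; id C], [P → . id F], [P → ; id . C] }  — shift
  I12: { [C → C . id C], [P → ; id C .] }  — shift, reduce
  I13: { [C → F . e F] }  — shift
  I14: { [C → F e . F], [F → . ; e], [F → . P F A], [P → . ; id C], [P → . id F] }  — shift
  I15: { [C → F e F .] }  — reduce
  I16: { [C → . C id C], [C → . F e F], [C → C id . C], [F → . ; e], [F → . P F A], [P → . ; id C], [P → . id F] }  — shift
  I17: { [C → C . id C], [C → C id C .] }  — shift, reduce

Conflict in state I12:
  Shift-reduce conflict between [P → ; id C .] and [C → C . id C]
So the grammar is NOT LR(0).

Answer: No. Shift-reduce conflict between [P → ; id C .] and [C → C . id C]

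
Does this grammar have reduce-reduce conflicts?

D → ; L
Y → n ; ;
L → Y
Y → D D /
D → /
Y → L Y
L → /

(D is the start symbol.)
Yes — I4: [D → / .] vs [L → / .]; I12: [L → Y .] vs [Y → L Y .]

Augment with D' → D and build the canonical LR(0) collection (I0 = CLOSURE({[D' → . D]}), then GOTO on every symbol after a dot until no new states appear). It has 15 states:
  I0: { [D → . /], [D → . ; L], [D' → . D] }  — shift
  I1: { [D → / .] }  — reduce
  I2: { [D → . /], [D → . ; L], [D → ; . L], [L → . /], [L → . Y], [Y → . D D /], [Y → . L Y], [Y → . n ; ;] }  — shift
  I3: { [D' → D .] }  — accept
  I4: { [D → / .], [L → / .] }  — 2 reduces
  I5: { [D → . /], [D → . ; L], [Y → D . D /] }  — shift
  I6: { [D → . /], [D → . ; L], [D → ; L .], [L → . /], [L → . Y], [Y → . D D /], [Y → . L Y], [Y → . n ; ;], [Y → L . Y] }  — shift, reduce
  I7: { [L → Y .] }  — reduce
  I8: { [Y → n . ; ;] }  — shift
  I9: { [Y → n ; . ;] }  — shift
  I10: { [Y → n ; ; .] }  — reduce
  I11: { [D → . /], [D → . ; L], [L → . /], [L → . Y], [Y → . D D /], [Y → . L Y], [Y → . n ; ;], [Y → L . Y] }  — shift
  I12: { [L → Y .], [Y → L Y .] }  — 2 reduces
  I13: { [Y → D D . /] }  — shift
  I14: { [Y → D D / .] }  — reduce

I4 contains complete items [D → / .], [L → / .] — reduce-reduce conflict.
I12 contains complete items [L → Y .], [Y → L Y .] — reduce-reduce conflict.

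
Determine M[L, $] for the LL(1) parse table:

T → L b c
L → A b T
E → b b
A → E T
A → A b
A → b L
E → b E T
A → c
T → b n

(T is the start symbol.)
Empty (error entry)

To find M[L, $], we find productions for L where $ is in the predict set (PREDICT(N → α) = (FIRST(α) \ {ε}) ∪ (FOLLOW(N) if α ⇒* ε)).

Relevant sets:
  FIRST(A) = { 'b', 'c' }

L → A b T: PREDICT = { 'b', 'c' }

M[L, $] is empty (no production applies)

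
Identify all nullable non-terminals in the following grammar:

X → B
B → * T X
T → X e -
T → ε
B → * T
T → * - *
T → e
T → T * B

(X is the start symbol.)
{ 'T' }

ε-productions: T → ε
So T is immediately nullable.
No further non-terminal can be added: every production for the remaining non-terminals contains a terminal or a non-nullable non-terminal.
Nullable = { 'T' }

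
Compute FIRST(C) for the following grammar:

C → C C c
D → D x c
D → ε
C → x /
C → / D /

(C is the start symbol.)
To compute FIRST(C), examine every production with C on the left-hand side, reading each right-hand side left to right until a non-nullable symbol is reached.

From C → C C c:
  - C is the symbol being defined: contributes nothing new
    C is not nullable, so stop
From C → x /:
  - x is a terminal: add 'x' and stop
From C → / D /:
  - '/' is a terminal: add '/' and stop

Collecting: FIRST(C) = { '/', 'x' }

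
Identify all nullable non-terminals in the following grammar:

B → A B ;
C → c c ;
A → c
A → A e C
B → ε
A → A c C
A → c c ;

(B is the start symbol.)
ε-productions: B → ε
So B is immediately nullable.
No further non-terminal can be added: every production for the remaining non-terminals contains a terminal or a non-nullable non-terminal.
Nullable = { 'B' }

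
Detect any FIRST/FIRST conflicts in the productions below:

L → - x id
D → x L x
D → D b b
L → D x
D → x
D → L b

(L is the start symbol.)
FIRST sets of the non-terminals at (or reachable through a nullable prefix from) the front of some alternative:
  FIRST(D) = { '-', 'x' }
  FIRST(L) = { '-', 'x' }

Productions for L:
  L → - x id: FIRST = { '-' }
  L → D x: FIRST = { '-', 'x' }
Productions for D:
  D → x L x: FIRST = { 'x' }
  D → D b b: FIRST = { '-', 'x' }
  D → x: FIRST = { 'x' }
  D → L b: FIRST = { '-', 'x' }

Conflict for L: L → - x id and L → D x
  Overlap: { '-' }
Conflict for D: D → x L x and D → D b b
  Overlap: { 'x' }
Conflict for D: D → x L x and D → x
  Overlap: { 'x' }
Conflict for D: D → x L x and D → L b
  Overlap: { 'x' }
Conflict for D: D → D b b and D → x
  Overlap: { 'x' }
Conflict for D: D → D b b and D → L b
  Overlap: { '-', 'x' }
Conflict for D: D → x and D → L b
  Overlap: { 'x' }

Answer: Yes. L → '-' x id / L → D x on { '-' }; D → x L x / D → D b b on { 'x' }; D → x L x / D → x on { 'x' }; D → x L x / D → L b on { 'x' }; D → D b b / D → x on { 'x' }; D → D b b / D → L b on { '-', 'x' }; D → x / D → L b on { 'x' }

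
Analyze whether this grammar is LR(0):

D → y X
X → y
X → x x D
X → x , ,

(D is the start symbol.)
Yes, the grammar is LR(0)

A grammar is LR(0) if no state in the canonical LR(0) collection has:
  - both a shift item (dot before a terminal) and a complete item (shift-reduce conflict), or
  - two or more complete items (reduce-reduce conflict; the accept item [D' → D .] counts as a complete item here).

Augment with D' → D and build the canonical LR(0) collection (I0 = CLOSURE({[D' → . D]}), then GOTO on every symbol after a dot until no new states appear). It has 10 states:
  I0: { [D → . y X], [D' → . D] }  — shift
  I1: { [D' → D .] }  — accept
  I2: { [D → y . X], [X → . x , ,], [X → . x x D], [X → . y] }  — shift
  I3: { [D → y X .] }  — reduce
  I4: { [X → x . , ,], [X → x . x D] }  — shift
  I5: { [X → y .] }  — reduce
  I6: { [X → x , . ,] }  — shift
  I7: { [D → . y X], [X → x x . D] }  — shift
  I8: { [X → x x D .] }  — reduce
  I9: { [X → x , , .] }  — reduce

Every state is either a pure shift/goto state or contains exactly one complete item and nothing to shift — no conflicts. The grammar is LR(0).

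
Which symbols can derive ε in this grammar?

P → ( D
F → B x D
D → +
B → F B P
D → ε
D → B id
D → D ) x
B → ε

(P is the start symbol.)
{ 'B', 'D' }

ε-productions: D → ε, B → ε
So D, B are immediately nullable.
No further non-terminal can be added: every production for the remaining non-terminals contains a terminal or a non-nullable non-terminal.
Nullable = { 'B', 'D' }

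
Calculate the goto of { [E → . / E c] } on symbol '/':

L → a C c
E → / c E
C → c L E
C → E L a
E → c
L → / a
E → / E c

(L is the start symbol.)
GOTO(I, '/') = CLOSURE({ [A → αX.β] : [A → α.Xβ] ∈ I, X = '/' })

Items with dot before '/', with the dot advanced:
  [E → . / E c] → [E → / . E c]
Closure of the advanced items:
  [E → / . E c] has the dot before E: add [E → . / c E], [E → . c], [E → . / E c]

GOTO = { [E → . / E c], [E → . / c E], [E → . c], [E → / . E c] }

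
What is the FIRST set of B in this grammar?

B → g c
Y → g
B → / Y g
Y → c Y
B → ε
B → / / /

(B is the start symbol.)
{ '/', 'g', ε }

To compute FIRST(B), examine every production with B on the left-hand side, reading each right-hand side left to right until a non-nullable symbol is reached.

From B → g c:
  - g is a terminal: add 'g' and stop
From B → / Y g:
  - '/' is a terminal: add '/' and stop
From B → ε:
  - ε-production, so ε ∈ FIRST(B)
From B → / / /:
  - '/' is a terminal: add '/' and stop

Collecting: FIRST(B) = { '/', 'g', ε }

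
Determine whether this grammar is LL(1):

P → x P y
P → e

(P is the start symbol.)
Yes, the grammar is LL(1).

A grammar is LL(1) if for each non-terminal N with multiple productions, the predict sets of those productions are pairwise disjoint, where PREDICT(N → α) = (FIRST(α) \ {ε}) ∪ (FOLLOW(N) if α ⇒* ε).

For P:
  PREDICT(P → x P y) = { 'x' }
  PREDICT(P → e) = { 'e' }

All predict sets are disjoint. The grammar IS LL(1).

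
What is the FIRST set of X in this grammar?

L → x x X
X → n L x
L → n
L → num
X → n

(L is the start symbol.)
{ 'n' }

To compute FIRST(X), examine every production with X on the left-hand side, reading each right-hand side left to right until a non-nullable symbol is reached.

From X → n L x:
  - n is a terminal: add 'n' and stop
From X → n:
  - n is a terminal: add 'n' and stop

Collecting: FIRST(X) = { 'n' }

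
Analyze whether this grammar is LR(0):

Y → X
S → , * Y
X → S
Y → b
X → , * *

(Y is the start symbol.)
Augment with Y' → Y and build the canonical LR(0) collection (I0 = CLOSURE({[Y' → . Y]}), then GOTO on every symbol after a dot until no new states appear). It has 9 states:
  I0: { [S → . , * Y], [X → . , * *], [X → . S], [Y → . X], [Y → . b], [Y' → . Y] }  — shift
  I1: { [S → , . * Y], [X → , . * *] }  — shift
  I2: { [X → S .] }  — reduce
  I3: { [Y → X .] }  — reduce
  I4: { [Y' → Y .] }  — accept
  I5: { [Y → b .] }  — reduce
  I6: { [S → , * . Y], [S → . , * Y], [X → , * . *], [X → . , * *], [X → . S], [Y → . X], [Y → . b] }  — shift
  I7: { [X → , * * .] }  — reduce
  I8: { [S → , * Y .] }  — reduce

Every state is either a pure shift/goto state or contains exactly one complete item and nothing to shift — no conflicts. The grammar is LR(0).

Answer: Yes, the grammar is LR(0)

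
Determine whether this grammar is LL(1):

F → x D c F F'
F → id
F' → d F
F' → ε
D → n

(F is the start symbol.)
No. Predict set conflict for F': { 'd' }

A grammar is LL(1) if for each non-terminal N with multiple productions, the predict sets of those productions are pairwise disjoint, where PREDICT(N → α) = (FIRST(α) \ {ε}) ∪ (FOLLOW(N) if α ⇒* ε).

Relevant sets:
  FOLLOW(F') = { $, 'd' }

For F:
  PREDICT(F → x D c F F') = { 'x' }
  PREDICT(F → id) = { 'id' }
For F':
  PREDICT(F' → d F) = { 'd' }
  PREDICT(F' → ε) = { $, 'd' }
D has a single production, so nothing to check there.

Conflict found: Predict set conflict for F': { 'd' }
The grammar is NOT LL(1).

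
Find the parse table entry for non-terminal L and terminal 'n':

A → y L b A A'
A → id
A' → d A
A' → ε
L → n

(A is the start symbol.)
To find M[L, 'n'], we find productions for L where 'n' is in the predict set (PREDICT(N → α) = (FIRST(α) \ {ε}) ∪ (FOLLOW(N) if α ⇒* ε)).

L → n: PREDICT = { 'n' }
  'n' is in predict set, so this production goes in M[L, 'n']

M[L, 'n'] = L → n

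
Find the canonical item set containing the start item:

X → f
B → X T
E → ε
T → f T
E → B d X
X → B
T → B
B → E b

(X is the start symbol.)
{ [B → . E b], [B → . X T], [E → . B d X], [E → .], [X → . B], [X → . f], [X' → . X] }

First, augment the grammar with X' → X
I₀ = CLOSURE({ [X' → . X] }):
  [X' → . X] has the dot before X: add [X → . f], [X → . B]
  [X → . B] has the dot before B: add [B → . X T], [B → . E b]
  [B → . E b] has the dot before E: add [E → .], [E → . B d X]
No further items can be added.

I₀ = { [B → . E b], [B → . X T], [E → . B d X], [E → .], [X → . B], [X → . f], [X' → . X] }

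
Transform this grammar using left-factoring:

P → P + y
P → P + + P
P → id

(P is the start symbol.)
Left-factoring transforms A → αβ₁ | αβ₂ into A → αA' and A' → β₁ | β₂
(α is the longest common prefix among the alternatives). Repeat until
no nonterminal has two alternatives with a common prefix.

Round 1: P has alternatives sharing prefix 'P +'. Introduce P': P → P + P'
  Add: P' → y
  Add: P' → + P

No remaining common prefixes — done.

Resulting grammar:
P → P + P'
P' → y
P' → + P
P → id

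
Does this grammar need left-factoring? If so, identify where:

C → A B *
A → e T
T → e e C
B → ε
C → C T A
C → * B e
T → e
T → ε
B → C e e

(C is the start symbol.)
Left-factoring is needed when two productions for the same non-terminal
share a common prefix on the right-hand side.

Productions for C:
  C → A B *
  C → C T A
  C → * B e
Productions for T:
  T → e e C
  T → e
  T → ε
Productions for B:
  B → ε
  B → C e e

Found common prefix 'e' in productions for T

Answer: Yes, T has productions with common prefix 'e'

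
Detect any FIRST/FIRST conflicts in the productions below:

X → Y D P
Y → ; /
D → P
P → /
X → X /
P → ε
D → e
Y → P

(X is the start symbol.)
A FIRST/FIRST conflict occurs when two productions N → α and N → β for the same non-terminal have FIRST(α) ∩ FIRST(β) ≠ ∅ (with ε ∈ FIRST of a nullable right-hand side, so two nullable alternatives also conflict).

FIRST sets of the non-terminals at (or reachable through a nullable prefix from) the front of some alternative:
  FIRST(Y) = { '/', ';', ε }
  FIRST(D) = { '/', 'e', ε }
  FIRST(P) = { '/', ε }
  FIRST(X) = { '/', ';', 'e', ε }

Productions for X:
  X → Y D P: FIRST = { '/', ';', 'e', ε }
  X → X /: FIRST = { '/', ';', 'e' }
Productions for Y:
  Y → ; /: FIRST = { ';' }
  Y → P: FIRST = { '/', ε }
Productions for D:
  D → P: FIRST = { '/', ε }
  D → e: FIRST = { 'e' }
Productions for P:
  P → /: FIRST = { '/' }
  P → ε: FIRST = { ε }

Conflict for X: X → Y D P and X → X /
  Overlap: { '/', ';', 'e' }

Answer: Yes. X → Y D P / X → X '/' on { '/', ';', 'e' }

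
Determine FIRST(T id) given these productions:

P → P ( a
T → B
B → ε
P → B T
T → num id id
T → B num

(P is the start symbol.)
{ 'id', 'num' }

FIRST sets of the non-terminals involved (from the grammar, by fixed-point iteration):
  FIRST(T) = { 'num', ε }

To compute FIRST(T id), process the symbols left to right:
Symbol T is a non-terminal. Add FIRST(T) \ {ε} = { 'num' }
T is nullable (ε ∈ FIRST(T)), continue to the next symbol.
Symbol id is a terminal. Add 'id' and stop.
FIRST(T id) = { 'id', 'num' }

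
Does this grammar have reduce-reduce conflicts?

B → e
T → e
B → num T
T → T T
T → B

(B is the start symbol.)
Augment with B' → B and build the canonical LR(0) collection (I0 = CLOSURE({[B' → . B]}), then GOTO on every symbol after a dot until no new states appear). It has 8 states:
  I0: { [B → . e], [B → . num T], [B' → . B] }  — shift
  I1: { [B' → B .] }  — accept
  I2: { [B → e .] }  — reduce
  I3: { [B → . e], [B → . num T], [B → num . T], [T → . B], [T → . T T], [T → . e] }  — shift
  I4: { [T → B .] }  — reduce
  I5: { [B → . e], [B → . num T], [B → num T .], [T → . B], [T → . T T], [T → . e], [T → T . T] }  — shift, reduce
  I6: { [B → e .], [T → e .] }  — 2 reduces
  I7: { [B → . e], [B → . num T], [T → . B], [T → . T T], [T → . e], [T → T . T], [T → T T .] }  — shift, reduce

I6 contains complete items [B → e .], [T → e .] — reduce-reduce conflict.

Answer: Yes — I6: [B → e .] vs [T → e .]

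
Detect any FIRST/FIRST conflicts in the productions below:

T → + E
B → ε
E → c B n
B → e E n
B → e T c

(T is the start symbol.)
A FIRST/FIRST conflict occurs when two productions N → α and N → β for the same non-terminal have FIRST(α) ∩ FIRST(β) ≠ ∅ (with ε ∈ FIRST of a nullable right-hand side, so two nullable alternatives also conflict).

Productions for B:
  B → ε: FIRST = { ε }
  B → e E n: FIRST = { 'e' }
  B → e T c: FIRST = { 'e' }
T, E have only one production, so no FIRST/FIRST conflict is possible there.

Conflict for B: B → e E n and B → e T c
  Overlap: { 'e' }

Answer: Yes. B → e E n / B → e T c on { 'e' }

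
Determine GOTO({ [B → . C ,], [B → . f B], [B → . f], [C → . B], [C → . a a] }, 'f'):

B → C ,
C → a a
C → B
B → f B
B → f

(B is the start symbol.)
{ [B → . C ,], [B → . f B], [B → . f], [B → f . B], [B → f .], [C → . B], [C → . a a] }

GOTO(I, 'f') = CLOSURE({ [A → αX.β] : [A → α.Xβ] ∈ I, X = 'f' })

Items with dot before 'f', with the dot advanced:
  [B → . f] → [B → f .]
  [B → . f B] → [B → f . B]
Closure of the advanced items:
  [B → f . B] has the dot before B: add [B → . C ,], [B → . f B], [B → . f]
  [B → . C ,] has the dot before C: add [C → . a a], [C → . B]

GOTO = { [B → . C ,], [B → . f B], [B → . f], [B → f . B], [B → f .], [C → . B], [C → . a a] }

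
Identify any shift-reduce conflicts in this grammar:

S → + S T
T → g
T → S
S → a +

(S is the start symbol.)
No shift-reduce conflicts

Augment with S' → S and build the canonical LR(0) collection (I0 = CLOSURE({[S' → . S]}), then GOTO on every symbol after a dot until no new states appear). It has 9 states:
  I0: { [S → . + S T], [S → . a +], [S' → . S] }  — shift
  I1: { [S → + . S T], [S → . + S T], [S → . a +] }  — shift
  I2: { [S' → S .] }  — accept
  I3: { [S → a . +] }  — shift
  I4: { [S → a + .] }  — reduce
  I5: { [S → + S . T], [S → . + S T], [S → . a +], [T → . S], [T → . g] }  — shift
  I6: { [T → S .] }  — reduce
  I7: { [S → + S T .] }  — reduce
  I8: { [T → g .] }  — reduce

No state contains both a complete item and a shift item.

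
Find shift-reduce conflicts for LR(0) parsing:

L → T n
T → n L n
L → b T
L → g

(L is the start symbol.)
No shift-reduce conflicts

Augment with L' → L and build the canonical LR(0) collection (I0 = CLOSURE({[L' → . L]}), then GOTO on every symbol after a dot until no new states appear). It has 10 states:
  I0: { [L → . T n], [L → . b T], [L → . g], [L' → . L], [T → . n L n] }  — shift
  I1: { [L' → L .] }  — accept
  I2: { [L → T . n] }  — shift
  I3: { [L → b . T], [T → . n L n] }  — shift
  I4: { [L → g .] }  — reduce
  I5: { [L → . T n], [L → . b T], [L → . g], [T → . n L n], [T → n . L n] }  — shift
  I6: { [T → n L . n] }  — shift
  I7: { [T → n L n .] }  — reduce
  I8: { [L → b T .] }  — reduce
  I9: { [L → T n .] }  — reduce

No state contains both a complete item and a shift item.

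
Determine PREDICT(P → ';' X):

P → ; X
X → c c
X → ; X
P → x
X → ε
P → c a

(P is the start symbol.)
{ ';' }

PREDICT(P → ';' X) = (FIRST(RHS) \ {ε}) ∪ (FOLLOW(P) if ε ∈ FIRST(RHS), i.e. RHS ⇒* ε)
FIRST(';' X) = { ';' }
ε ∉ FIRST(';' X), so FOLLOW(P) is not added.
PREDICT(P → ';' X) = { ';' }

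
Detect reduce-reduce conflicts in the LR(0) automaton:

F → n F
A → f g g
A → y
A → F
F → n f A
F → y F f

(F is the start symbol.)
No reduce-reduce conflicts

Augment with F' → F and build the canonical LR(0) collection (I0 = CLOSURE({[F' → . F]}), then GOTO on every symbol after a dot until no new states appear). It has 14 states:
  I0: { [F → . n F], [F → . n f A], [F → . y F f], [F' → . F] }  — shift
  I1: { [F' → F .] }  — accept
  I2: { [F → . n F], [F → . n f A], [F → . y F f], [F → n . F], [F → n . f A] }  — shift
  I3: { [F → . n F], [F → . n f A], [F → . y F f], [F → y . F f] }  — shift
  I4: { [F → y F . f] }  — shift
  I5: { [F → y F f .] }  — reduce
  I6: { [F → n F .] }  — reduce
  I7: { [A → . F], [A → . f g g], [A → . y], [F → . n F], [F → . n f A], [F → . y F f], [F → n f . A] }  — shift
  I8: { [F → n f A .] }  — reduce
  I9: { [A → F .] }  — reduce
  I10: { [A → f . g g] }  — shift
  I11: { [A → y .], [F → . n F], [F → . n f A], [F → . y F f], [F → y . F f] }  — shift, reduce
  I12: { [A → f g . g] }  — shift
  I13: { [A → f g g .] }  — reduce

No state contains more than one complete item.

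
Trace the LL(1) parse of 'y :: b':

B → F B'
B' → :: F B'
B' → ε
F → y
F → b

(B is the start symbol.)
LL(1) parsing maintains a stack (initially the start symbol over $) and the input. At each step: if the stack top is a terminal, match it against the current input token; if it is a non-terminal N, replace it with the RHS of M[N, lookahead] (the unique production whose predict set contains the lookahead).

Stack is shown with the top on the left.

Stack      Input     Action
---------------------------
B $        y :: b $  output B → F B'
F B' $     y :: b $  output F → y
y B' $     y :: b $  match 'y'
B' $       :: b $    output B' → :: F B'
:: F B' $  :: b $    match '::'
F B' $     b $       output F → b
b B' $     b $       match 'b'
B' $       $         output B' → ε
$          $         accept

The string is accepted.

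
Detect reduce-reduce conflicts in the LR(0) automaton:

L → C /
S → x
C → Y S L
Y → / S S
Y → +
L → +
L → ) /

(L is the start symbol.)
Yes — I2: [L → + .] vs [Y → + .]

A reduce-reduce conflict occurs when an LR(0) state has two complete items [A → α .] and [B → β .] — both call for a reduction, and with no lookahead the parser cannot choose between them.

Augment with L' → L and build the canonical LR(0) collection (I0 = CLOSURE({[L' → . L]}), then GOTO on every symbol after a dot until no new states appear). It has 14 states:
  I0: { [C → . Y S L], [L → . ) /], [L → . +], [L → . C /], [L' → . L], [Y → . +], [Y → . / S S] }  — shift
  I1: { [L → ) . /] }  — shift
  I2: { [L → + .], [Y → + .] }  — 2 reduces
  I3: { [S → . x], [Y → / . S S] }  — shift
  I4: { [L → C . /] }  — shift
  I5: { [L' → L .] }  — accept
  I6: { [C → Y . S L], [S → . x] }  — shift
  I7: { [C → . Y S L], [C → Y S . L], [L → . ) /], [L → . +], [L → . C /], [Y → . +], [Y → . / S S] }  — shift
  I8: { [S → x .] }  — reduce
  I9: { [C → Y S L .] }  — reduce
  I10: { [L → C / .] }  — reduce
  I11: { [S → . x], [Y → / S . S] }  — shift
  I12: { [Y → / S S .] }  — reduce
  I13: { [L → ) / .] }  — reduce

I2 contains complete items [L → + .], [Y → + .] — reduce-reduce conflict.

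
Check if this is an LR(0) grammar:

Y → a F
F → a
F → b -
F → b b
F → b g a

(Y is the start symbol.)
Yes, the grammar is LR(0)

Augment with Y' → Y and build the canonical LR(0) collection (I0 = CLOSURE({[Y' → . Y]}), then GOTO on every symbol after a dot until no new states appear). It has 10 states:
  I0: { [Y → . a F], [Y' → . Y] }  — shift
  I1: { [Y' → Y .] }  — accept
  I2: { [F → . a], [F → . b -], [F → . b b], [F → . b g a], [Y → a . F] }  — shift
  I3: { [Y → a F .] }  — reduce
  I4: { [F → a .] }  — reduce
  I5: { [F → b . -], [F → b . b], [F → b . g a] }  — shift
  I6: { [F → b - .] }  — reduce
  I7: { [F → b b .] }  — reduce
  I8: { [F → b g . a] }  — shift
  I9: { [F → b g a .] }  — reduce

Every state is either a pure shift/goto state or contains exactly one complete item and nothing to shift — no conflicts. The grammar is LR(0).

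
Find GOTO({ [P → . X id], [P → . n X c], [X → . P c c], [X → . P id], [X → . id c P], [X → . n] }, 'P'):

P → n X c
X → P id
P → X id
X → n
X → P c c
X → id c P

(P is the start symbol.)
{ [X → P . c c], [X → P . id] }

GOTO(I, 'P') = CLOSURE({ [A → αX.β] : [A → α.Xβ] ∈ I, X = 'P' })

Items with dot before 'P', with the dot advanced:
  [X → . P c c] → [X → P . c c]
  [X → . P id] → [X → P . id]
Closure adds nothing (no advanced item has the dot before a non-terminal).

GOTO = { [X → P . c c], [X → P . id] }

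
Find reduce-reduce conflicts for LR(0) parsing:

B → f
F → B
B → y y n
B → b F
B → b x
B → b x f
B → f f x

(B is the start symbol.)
A reduce-reduce conflict occurs when an LR(0) state has two complete items [A → α .] and [B → β .] — both call for a reduction, and with no lookahead the parser cannot choose between them.

Augment with B' → B and build the canonical LR(0) collection (I0 = CLOSURE({[B' → . B]}), then GOTO on every symbol after a dot until no new states appear). It has 13 states:
  I0: { [B → . b F], [B → . b x f], [B → . b x], [B → . f f x], [B → . f], [B → . y y n], [B' → . B] }  — shift
  I1: { [B' → B .] }  — accept
  I2: { [B → . b F], [B → . b x f], [B → . b x], [B → . f f x], [B → . f], [B → . y y n], [B → b . F], [B → b . x f], [B → b . x], [F → . B] }  — shift
  I3: { [B → f . f x], [B → f .] }  — shift, reduce
  I4: { [B → y . y n] }  — shift
  I5: { [B → y y . n] }  — shift
  I6: { [B → y y n .] }  — reduce
  I7: { [B → f f . x] }  — shift
  I8: { [B → f f x .] }  — reduce
  I9: { [F → B .] }  — reduce
  I10: { [B → b F .] }  — reduce
  I11: { [B → b x . f], [B → b x .] }  — shift, reduce
  I12: { [B → b x f .] }  — reduce

No state contains more than one complete item.

Answer: No reduce-reduce conflicts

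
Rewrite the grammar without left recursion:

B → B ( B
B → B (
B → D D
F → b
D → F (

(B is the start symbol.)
B → D D B'
B' → ( B B'
B' → ( B'
B' → ε
F → b
D → F (

B is directly left-recursive. The standard transformation for
  A → A α₁ | ... | A α_m | β₁ | ... | β_n
is
  A  → β₁ A' | ... | β_n A'
  A' → α₁ A' | ... | α_m A' | ε

B → D D becomes B → D D B'
B → B ( B becomes B' → ( B B'
B → B ( becomes B' → ( B'
Add B' → ε

Productions for other non-terminals are unchanged:
  F → b
  D → F (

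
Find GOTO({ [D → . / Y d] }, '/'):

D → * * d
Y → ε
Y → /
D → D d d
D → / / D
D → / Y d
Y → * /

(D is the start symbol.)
{ [D → / . Y d], [Y → . * /], [Y → . /], [Y → .] }

GOTO(I, '/') = CLOSURE({ [A → αX.β] : [A → α.Xβ] ∈ I, X = '/' })

Items with dot before '/', with the dot advanced:
  [D → . / Y d] → [D → / . Y d]
Closure of the advanced items:
  [D → / . Y d] has the dot before Y: add [Y → .], [Y → . /], [Y → . * /]

GOTO = { [D → / . Y d], [Y → . * /], [Y → . /], [Y → .] }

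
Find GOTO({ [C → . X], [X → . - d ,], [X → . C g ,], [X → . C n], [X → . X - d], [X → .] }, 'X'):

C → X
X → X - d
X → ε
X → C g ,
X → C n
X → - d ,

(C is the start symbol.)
{ [C → X .], [X → X . - d] }

GOTO(I, 'X') = CLOSURE({ [A → αX.β] : [A → α.Xβ] ∈ I, X = 'X' })

Items with dot before 'X', with the dot advanced:
  [C → . X] → [C → X .]
  [X → . X - d] → [X → X . - d]
Closure adds nothing (no advanced item has the dot before a non-terminal).

GOTO = { [C → X .], [X → X . - d] }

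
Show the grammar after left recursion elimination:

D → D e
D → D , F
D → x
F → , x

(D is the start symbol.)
D is directly left-recursive. The standard transformation for
  A → A α₁ | ... | A α_m | β₁ | ... | β_n
is
  A  → β₁ A' | ... | β_n A'
  A' → α₁ A' | ... | α_m A' | ε

D → x becomes D → x D'
D → D e becomes D' → e D'
D → D , F becomes D' → , F D'
Add D' → ε

Productions for other non-terminals are unchanged:
  F → , x

Resulting grammar:
D → x D'
D' → e D'
D' → , F D'
D' → ε
F → , x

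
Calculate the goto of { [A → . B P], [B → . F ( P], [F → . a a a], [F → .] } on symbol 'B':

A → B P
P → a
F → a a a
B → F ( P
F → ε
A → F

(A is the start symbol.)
{ [A → B . P], [P → . a] }

GOTO(I, 'B') = CLOSURE({ [A → αX.β] : [A → α.Xβ] ∈ I, X = 'B' })

Items with dot before 'B', with the dot advanced:
  [A → . B P] → [A → B . P]
Closure of the advanced items:
  [A → B . P] has the dot before P: add [P → . a]

GOTO = { [A → B . P], [P → . a] }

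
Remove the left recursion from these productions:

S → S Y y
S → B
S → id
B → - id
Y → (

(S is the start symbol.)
S is directly left-recursive. The standard transformation for
  A → A α₁ | ... | A α_m | β₁ | ... | β_n
is
  A  → β₁ A' | ... | β_n A'
  A' → α₁ A' | ... | α_m A' | ε

S → B becomes S → B S'
S → id becomes S → id S'
S → S Y y becomes S' → Y y S'
Add S' → ε

Productions for other non-terminals are unchanged:
  B → - id
  Y → (

Resulting grammar:
S → B S'
S → id S'
S' → Y y S'
S' → ε
B → - id
Y → (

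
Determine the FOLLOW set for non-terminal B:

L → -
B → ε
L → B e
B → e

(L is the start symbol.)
{ 'e' }

To compute FOLLOW(B), find every occurrence of B on a right-hand side N → α B β: add FIRST(β) \ {ε}, and if β is empty or nullable also add FOLLOW(N). Iterate to a fixed point.

In L → B e: B is followed by e, add FIRST(e) \ {ε} = { 'e' }

Taking the union: FOLLOW(B) = { 'e' }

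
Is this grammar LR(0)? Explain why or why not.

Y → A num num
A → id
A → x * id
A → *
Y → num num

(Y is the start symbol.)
Yes, the grammar is LR(0)

A grammar is LR(0) if no state in the canonical LR(0) collection has:
  - both a shift item (dot before a terminal) and a complete item (shift-reduce conflict), or
  - two or more complete items (reduce-reduce conflict; the accept item [Y' → Y .] counts as a complete item here).

Augment with Y' → Y and build the canonical LR(0) collection (I0 = CLOSURE({[Y' → . Y]}), then GOTO on every symbol after a dot until no new states appear). It has 12 states:
  I0: { [A → . *], [A → . id], [A → . x * id], [Y → . A num num], [Y → . num num], [Y' → . Y] }  — shift
  I1: { [A → * .] }  — reduce
  I2: { [Y → A . num num] }  — shift
  I3: { [Y' → Y .] }  — accept
  I4: { [A → id .] }  — reduce
  I5: { [Y → num . num] }  — shift
  I6: { [A → x . * id] }  — shift
  I7: { [A → x * . id] }  — shift
  I8: { [A → x * id .] }  — reduce
  I9: { [Y → num num .] }  — reduce
  I10: { [Y → A num . num] }  — shift
  I11: { [Y → A num num .] }  — reduce

Every state is either a pure shift/goto state or contains exactly one complete item and nothing to shift — no conflicts. The grammar is LR(0).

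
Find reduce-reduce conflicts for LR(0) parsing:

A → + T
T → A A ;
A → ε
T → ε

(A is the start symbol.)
Yes — I1: [A → .] vs [T → .]

A reduce-reduce conflict occurs when an LR(0) state has two complete items [A → α .] and [B → β .] — both call for a reduction, and with no lookahead the parser cannot choose between them.

Augment with A' → A and build the canonical LR(0) collection (I0 = CLOSURE({[A' → . A]}), then GOTO on every symbol after a dot until no new states appear). It has 7 states:
  I0: { [A → . + T], [A → .], [A' → . A] }  — shift, reduce
  I1: { [A → + . T], [A → . + T], [A → .], [T → . A A ;], [T → .] }  — shift, 2 reduces
  I2: { [A' → A .] }  — accept
  I3: { [A → . + T], [A → .], [T → A . A ;] }  — shift, reduce
  I4: { [A → + T .] }  — reduce
  I5: { [T → A A . ;] }  — shift
  I6: { [T → A A ; .] }  — reduce

I1 contains complete items [A → .], [T → .] — reduce-reduce conflict.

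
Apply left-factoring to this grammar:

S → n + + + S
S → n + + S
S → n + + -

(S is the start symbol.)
Left-factoring transforms A → αβ₁ | αβ₂ into A → αA' and A' → β₁ | β₂
(α is the longest common prefix among the alternatives). Repeat until
no nonterminal has two alternatives with a common prefix.

Round 1: S has alternatives sharing prefix 'n + +'. Introduce S': S → n + + S'
  Add: S' → + S
  Add: S' → S
  Add: S' → -

No remaining common prefixes — done.

Resulting grammar:
S → n + + S'
S' → + S
S' → S
S' → -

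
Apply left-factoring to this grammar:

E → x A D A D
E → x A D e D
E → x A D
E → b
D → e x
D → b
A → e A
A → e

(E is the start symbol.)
Left-factoring transforms A → αβ₁ | αβ₂ into A → αA' and A' → β₁ | β₂
(α is the longest common prefix among the alternatives). Repeat until
no nonterminal has two alternatives with a common prefix.

Round 1: E has alternatives sharing prefix 'x A D'. Introduce E': E → x A D E'
  Add: E' → A D
  Add: E' → e D
  Add: E' → ε

Round 2: A has alternatives sharing prefix 'e'. Introduce A': A → e A'
  Add: A' → A
  Add: A' → ε

No remaining common prefixes — done.

Resulting grammar:
E → x A D E'
E' → A D
E' → e D
E' → ε
E → b
D → e x
D → b
A → e A'
A' → A
A' → ε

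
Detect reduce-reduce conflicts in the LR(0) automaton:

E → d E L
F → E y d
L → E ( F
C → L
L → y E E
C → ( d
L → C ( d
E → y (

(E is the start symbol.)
Augment with E' → E and build the canonical LR(0) collection (I0 = CLOSURE({[E' → . E]}), then GOTO on every symbol after a dot until no new states appear). It has 21 states:
  I0: { [E → . d E L], [E → . y (], [E' → . E] }  — shift
  I1: { [E' → E .] }  — accept
  I2: { [E → . d E L], [E → . y (], [E → d . E L] }  — shift
  I3: { [E → y . (] }  — shift
  I4: { [E → y ( .] }  — reduce
  I5: { [C → . ( d], [C → . L], [E → . d E L], [E → . y (], [E → d E . L], [L → . C ( d], [L → . E ( F], [L → . y E E] }  — shift
  I6: { [C → ( . d] }  — shift
  I7: { [L → C . ( d] }  — shift
  I8: { [L → E . ( F] }  — shift
  I9: { [C → L .], [E → d E L .] }  — 2 reduces
  I10: { [E → . d E L], [E → . y (], [E → y . (], [L → y . E E] }  — shift
  I11: { [E → . d E L], [E → . y (], [L → y E . E] }  — shift
  I12: { [L → y E E .] }  — reduce
  I13: { [E → . d E L], [E → . y (], [F → . E y d], [L → E ( . F] }  — shift
  I14: { [F → E . y d] }  — shift
  I15: { [L → E ( F .] }  — reduce
  I16: { [F → E y . d] }  — shift
  I17: { [F → E y d .] }  — reduce
  I18: { [L → C ( . d] }  — shift
  I19: { [L → C ( d .] }  — reduce
  I20: { [C → ( d .] }  — reduce

I9 contains complete items [C → L .], [E → d E L .] — reduce-reduce conflict.

Answer: Yes — I9: [C → L .] vs [E → d E L .]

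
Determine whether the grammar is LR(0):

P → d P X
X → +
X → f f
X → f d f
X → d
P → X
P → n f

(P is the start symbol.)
Augment with P' → P and build the canonical LR(0) collection (I0 = CLOSURE({[P' → . P]}), then GOTO on every symbol after a dot until no new states appear). It has 14 states:
  I0: { [P → . X], [P → . d P X], [P → . n f], [P' → . P], [X → . +], [X → . d], [X → . f d f], [X → . f f] }  — shift
  I1: { [X → + .] }  — reduce
  I2: { [P' → P .] }  — accept
  I3: { [P → X .] }  — reduce
  I4: { [P → . X], [P → . d P X], [P → . n f], [P → d . P X], [X → . +], [X → . d], [X → . f d f], [X → . f f], [X → d .] }  — shift, reduce
  I5: { [X → f . d f], [X → f . f] }  — shift
  I6: { [P → n . f] }  — shift
  I7: { [P → n f .] }  — reduce
  I8: { [X → f d . f] }  — shift
  I9: { [X → f f .] }  — reduce
  I10: { [X → f d f .] }  — reduce
  I11: { [P → d P . X], [X → . +], [X → . d], [X → . f d f], [X → . f f] }  — shift
  I12: { [P → d P X .] }  — reduce
  I13: { [X → d .] }  — reduce

Conflict in state I4:
  Shift-reduce conflict between [X → d .] and [P → . d P X]
So the grammar is NOT LR(0).

Answer: No. Shift-reduce conflict between [X → d .] and [P → . d P X]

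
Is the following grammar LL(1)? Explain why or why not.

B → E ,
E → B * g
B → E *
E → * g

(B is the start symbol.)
A grammar is LL(1) if for each non-terminal N with multiple productions, the predict sets of those productions are pairwise disjoint, where PREDICT(N → α) = (FIRST(α) \ {ε}) ∪ (FOLLOW(N) if α ⇒* ε).

Relevant sets:
  FIRST(E) = { '*' }
  FIRST(B) = { '*' }

For B:
  PREDICT(B → E ',') = { '*' }
  PREDICT(B → E '*') = { '*' }
For E:
  PREDICT(E → B '*' g) = { '*' }
  PREDICT(E → '*' g) = { '*' }

Conflict found: Predict set conflict for B: { '*' }
The grammar is NOT LL(1).

Answer: No. Predict set conflict for B: { '*' }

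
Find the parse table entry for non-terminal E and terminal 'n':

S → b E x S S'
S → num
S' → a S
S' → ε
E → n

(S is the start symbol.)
To find M[E, 'n'], we find productions for E where 'n' is in the predict set (PREDICT(N → α) = (FIRST(α) \ {ε}) ∪ (FOLLOW(N) if α ⇒* ε)).

E → n: PREDICT = { 'n' }
  'n' is in predict set, so this production goes in M[E, 'n']

M[E, 'n'] = E → n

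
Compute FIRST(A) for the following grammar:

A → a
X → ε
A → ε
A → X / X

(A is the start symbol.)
{ '/', 'a', ε }

To compute FIRST(A), examine every production with A on the left-hand side, reading each right-hand side left to right until a non-nullable symbol is reached.

FIRST sets of the other non-terminals involved (by the same procedure, iterated to a fixed point):
  FIRST(X) = { ε }

From A → a:
  - a is a terminal: add 'a' and stop
From A → ε:
  - ε-production, so ε ∈ FIRST(A)
From A → X / X:
  - X is a non-terminal: add FIRST(X) \ {ε} = { }
    X is nullable, so continue to the next symbol
  - '/' is a terminal: add '/' and stop

Collecting: FIRST(A) = { '/', 'a', ε }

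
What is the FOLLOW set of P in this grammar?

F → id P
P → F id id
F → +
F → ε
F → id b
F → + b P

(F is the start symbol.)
{ $, 'id' }

In F → id P: P is at the end, add FOLLOW(F)
In F → + b P: P is at the end, add FOLLOW(F)

The FOLLOW sets referred to above (computed the same way, to a fixed point):
  FOLLOW(F) = { $, 'id' }

Taking the union: FOLLOW(P) = { $, 'id' }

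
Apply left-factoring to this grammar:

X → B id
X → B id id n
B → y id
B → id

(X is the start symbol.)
X → B id X'
X' → ε
X' → id n
B → y id
B → id

Left-factoring transforms A → αβ₁ | αβ₂ into A → αA' and A' → β₁ | β₂
(α is the longest common prefix among the alternatives). Repeat until
no nonterminal has two alternatives with a common prefix.

Round 1: X has alternatives sharing prefix 'B id'. Introduce X': X → B id X'
  Add: X' → ε
  Add: X' → id n

No remaining common prefixes — done.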